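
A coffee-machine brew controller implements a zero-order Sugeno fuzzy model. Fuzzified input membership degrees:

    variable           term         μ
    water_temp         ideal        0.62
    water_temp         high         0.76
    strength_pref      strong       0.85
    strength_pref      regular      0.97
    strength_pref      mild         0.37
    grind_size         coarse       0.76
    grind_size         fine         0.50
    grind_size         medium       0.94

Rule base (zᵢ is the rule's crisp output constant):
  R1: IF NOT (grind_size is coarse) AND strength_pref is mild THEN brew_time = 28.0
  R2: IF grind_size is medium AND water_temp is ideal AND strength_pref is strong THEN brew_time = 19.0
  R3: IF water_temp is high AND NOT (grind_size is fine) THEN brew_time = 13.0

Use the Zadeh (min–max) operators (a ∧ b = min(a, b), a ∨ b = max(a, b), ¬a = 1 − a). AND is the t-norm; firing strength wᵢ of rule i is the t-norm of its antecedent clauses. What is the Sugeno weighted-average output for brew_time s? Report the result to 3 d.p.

18.382

R1 (z=28.0): ¬coarse=1−0.76=0.24, mild=0.37; AND[min(a, b)] → w = 0.24
R2 (z=19.0): medium=0.94, ideal=0.62, strong=0.85; AND[min(a, b)] → w = 0.62
R3 (z=13.0): high=0.76, ¬fine=1−0.50=0.50; AND[min(a, b)] → w = 0.50
Weighted average = (0.24·28.0 + 0.62·19.0 + 0.50·13.0) / (0.24 + 0.62 + 0.50)
  = 25.0000 / 1.3600 = 18.382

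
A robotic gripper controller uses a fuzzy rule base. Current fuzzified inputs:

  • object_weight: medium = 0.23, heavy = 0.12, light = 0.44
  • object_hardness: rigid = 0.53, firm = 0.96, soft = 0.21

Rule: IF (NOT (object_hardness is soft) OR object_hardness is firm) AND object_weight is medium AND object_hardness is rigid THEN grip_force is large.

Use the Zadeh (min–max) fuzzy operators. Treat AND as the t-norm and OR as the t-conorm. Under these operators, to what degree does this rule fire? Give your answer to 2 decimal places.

firing strength: (¬soft=1−0.21=0.79 OR firm=0.96) = 0.96; AND[min(a, b)] with medium=0.23, rigid=0.53 → w = 0.23

0.23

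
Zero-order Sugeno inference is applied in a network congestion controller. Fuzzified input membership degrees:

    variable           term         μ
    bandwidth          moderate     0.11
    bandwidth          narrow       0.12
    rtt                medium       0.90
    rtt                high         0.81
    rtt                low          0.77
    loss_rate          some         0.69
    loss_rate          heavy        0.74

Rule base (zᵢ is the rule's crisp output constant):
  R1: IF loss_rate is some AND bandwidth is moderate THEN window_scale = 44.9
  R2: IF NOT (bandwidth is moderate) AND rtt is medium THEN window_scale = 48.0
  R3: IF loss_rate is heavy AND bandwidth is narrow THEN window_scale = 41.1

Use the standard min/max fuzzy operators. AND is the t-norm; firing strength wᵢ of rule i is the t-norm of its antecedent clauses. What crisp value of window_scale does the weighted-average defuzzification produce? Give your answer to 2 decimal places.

R1 (z=44.9): some=0.69, moderate=0.11; AND[min(a, b)] → w = 0.11
R2 (z=48.0): ¬moderate=1−0.11=0.89, medium=0.90; AND[min(a, b)] → w = 0.89
R3 (z=41.1): heavy=0.74, narrow=0.12; AND[min(a, b)] → w = 0.12
Weighted average = (0.11·44.9 + 0.89·48.0 + 0.12·41.1) / (0.11 + 0.89 + 0.12)
  = 52.5910 / 1.1200 = 46.96

46.96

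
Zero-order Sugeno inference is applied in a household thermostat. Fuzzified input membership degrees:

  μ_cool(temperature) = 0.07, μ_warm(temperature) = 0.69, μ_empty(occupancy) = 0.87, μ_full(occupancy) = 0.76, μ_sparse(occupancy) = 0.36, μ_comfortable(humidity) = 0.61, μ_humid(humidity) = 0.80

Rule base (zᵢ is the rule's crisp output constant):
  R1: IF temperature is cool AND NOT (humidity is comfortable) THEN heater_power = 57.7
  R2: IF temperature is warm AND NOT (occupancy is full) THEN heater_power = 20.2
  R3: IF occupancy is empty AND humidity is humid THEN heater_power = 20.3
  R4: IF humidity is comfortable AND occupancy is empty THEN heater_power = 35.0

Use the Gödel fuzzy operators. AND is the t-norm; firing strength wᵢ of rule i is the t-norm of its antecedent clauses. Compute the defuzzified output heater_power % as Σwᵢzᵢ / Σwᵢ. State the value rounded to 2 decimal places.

R1 (z=57.7): cool=0.07, ¬comfortable=1−0.61=0.39; AND[min(a, b)] → w = 0.07
R2 (z=20.2): warm=0.69, ¬full=1−0.76=0.24; AND[min(a, b)] → w = 0.24
R3 (z=20.3): empty=0.87, humid=0.80; AND[min(a, b)] → w = 0.80
R4 (z=35.0): comfortable=0.61, empty=0.87; AND[min(a, b)] → w = 0.61
Weighted average = (0.07·57.7 + 0.24·20.2 + 0.80·20.3 + 0.61·35.0) / (0.07 + 0.24 + 0.80 + 0.61)
  = 46.4770 / 1.7200 = 27.02

27.02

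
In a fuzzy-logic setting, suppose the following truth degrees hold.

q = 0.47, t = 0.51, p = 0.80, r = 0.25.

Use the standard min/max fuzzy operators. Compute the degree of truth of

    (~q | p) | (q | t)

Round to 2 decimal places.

~q = 1 − 0.47 = 0.53
~q | p = max(a, b) on (0.53, 0.80) = 0.80
q | t = max(a, b) on (0.47, 0.51) = 0.51
(~q | p) | (q | t) = max(a, b) on (0.80, 0.51) = 0.80

0.80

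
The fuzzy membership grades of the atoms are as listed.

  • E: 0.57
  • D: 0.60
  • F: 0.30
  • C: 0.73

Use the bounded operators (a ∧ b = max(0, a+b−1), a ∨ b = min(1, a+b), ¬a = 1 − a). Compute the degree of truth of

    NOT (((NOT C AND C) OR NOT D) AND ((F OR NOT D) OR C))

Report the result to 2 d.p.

NOT C = 1 − 0.73 = 0.27
NOT C AND C = max(0, a+b−1) on (0.27, 0.73) = 0.00
NOT D = 1 − 0.60 = 0.40
(NOT C AND C) OR NOT D = min(1, a+b) on (0.00, 0.40) = 0.40
NOT D = 1 − 0.60 = 0.40
F OR NOT D = min(1, a+b) on (0.30, 0.40) = 0.70
(F OR NOT D) OR C = min(1, a+b) on (0.70, 0.73) = 1.00
((NOT C AND C) OR NOT D) AND ((F OR NOT D) OR C) = max(0, a+b−1) on (0.40, 1.00) = 0.40
NOT (((NOT C AND C) OR NOT D) AND ((F OR NOT D) OR C)) = 1 − 0.40 = 0.60

0.60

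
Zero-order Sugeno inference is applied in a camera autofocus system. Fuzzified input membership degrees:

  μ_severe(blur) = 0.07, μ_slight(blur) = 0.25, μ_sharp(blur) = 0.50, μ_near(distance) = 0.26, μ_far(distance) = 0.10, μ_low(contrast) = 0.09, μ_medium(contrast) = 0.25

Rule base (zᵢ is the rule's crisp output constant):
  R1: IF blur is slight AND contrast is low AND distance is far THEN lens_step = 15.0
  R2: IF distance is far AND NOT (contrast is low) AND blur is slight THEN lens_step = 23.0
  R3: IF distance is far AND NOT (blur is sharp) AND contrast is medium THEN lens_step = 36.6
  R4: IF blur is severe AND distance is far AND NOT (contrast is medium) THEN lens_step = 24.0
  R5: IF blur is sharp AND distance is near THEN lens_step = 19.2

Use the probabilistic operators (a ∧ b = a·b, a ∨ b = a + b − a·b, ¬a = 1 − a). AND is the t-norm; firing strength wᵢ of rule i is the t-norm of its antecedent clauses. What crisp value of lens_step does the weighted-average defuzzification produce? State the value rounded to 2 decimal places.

21.05

R1 (z=15.0): slight=0.25, low=0.09, far=0.10; AND[a·b] → w = 0.0022
R2 (z=23.0): far=0.10, ¬low=1−0.09=0.91, slight=0.25; AND[a·b] → w = 0.0228
R3 (z=36.6): far=0.10, ¬sharp=1−0.50=0.50, medium=0.25; AND[a·b] → w = 0.0125
R4 (z=24.0): severe=0.07, far=0.10, ¬medium=1−0.25=0.75; AND[a·b] → w = 0.0053
R5 (z=19.2): sharp=0.50, near=0.26; AND[a·b] → w = 0.1300
Weighted average = (0.0022·15.0 + 0.0228·23.0 + 0.0125·36.6 + 0.0053·24.0 + 0.1300·19.2) / (0.0022 + 0.0228 + 0.0125 + 0.0053 + 0.1300)
  = 3.6365 / 0.1728 = 21.05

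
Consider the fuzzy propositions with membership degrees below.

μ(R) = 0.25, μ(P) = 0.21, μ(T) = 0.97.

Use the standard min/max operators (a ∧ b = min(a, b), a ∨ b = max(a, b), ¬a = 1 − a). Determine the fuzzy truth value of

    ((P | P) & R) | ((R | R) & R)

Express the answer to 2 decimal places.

P | P = max(a, b) on (0.21, 0.21) = 0.21
(P | P) & R = min(a, b) on (0.21, 0.25) = 0.21
R | R = max(a, b) on (0.25, 0.25) = 0.25
(R | R) & R = min(a, b) on (0.25, 0.25) = 0.25
((P | P) & R) | ((R | R) & R) = max(a, b) on (0.21, 0.25) = 0.25

0.25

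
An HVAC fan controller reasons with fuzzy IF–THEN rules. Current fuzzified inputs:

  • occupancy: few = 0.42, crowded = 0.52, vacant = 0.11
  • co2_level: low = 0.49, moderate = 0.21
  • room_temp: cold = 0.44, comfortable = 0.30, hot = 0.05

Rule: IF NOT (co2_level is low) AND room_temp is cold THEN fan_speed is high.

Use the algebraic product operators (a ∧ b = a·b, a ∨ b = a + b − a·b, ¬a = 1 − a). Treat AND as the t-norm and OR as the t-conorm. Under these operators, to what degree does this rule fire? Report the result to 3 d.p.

firing strength: ¬low=1−0.49=0.51, cold=0.44; AND[a·b] → w = 0.2244

0.224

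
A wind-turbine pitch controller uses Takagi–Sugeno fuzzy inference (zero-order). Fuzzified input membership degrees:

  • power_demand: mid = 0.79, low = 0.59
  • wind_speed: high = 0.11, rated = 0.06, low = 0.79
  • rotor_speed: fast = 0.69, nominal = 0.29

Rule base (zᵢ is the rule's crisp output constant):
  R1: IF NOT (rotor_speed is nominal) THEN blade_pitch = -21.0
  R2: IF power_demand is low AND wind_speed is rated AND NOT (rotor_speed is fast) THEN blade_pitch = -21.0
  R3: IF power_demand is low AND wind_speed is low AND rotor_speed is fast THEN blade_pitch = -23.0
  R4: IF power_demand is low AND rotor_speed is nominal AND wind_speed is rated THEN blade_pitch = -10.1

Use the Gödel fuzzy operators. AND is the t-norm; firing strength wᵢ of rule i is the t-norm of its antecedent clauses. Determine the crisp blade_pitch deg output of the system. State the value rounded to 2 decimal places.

-21.37

R1 (z=-21.0): ¬nominal=1−0.29=0.71 → w = 0.71
R2 (z=-21.0): low=0.59, rated=0.06, ¬fast=1−0.69=0.31; AND[min(a, b)] → w = 0.06
R3 (z=-23.0): low=0.59, low=0.79, fast=0.69; AND[min(a, b)] → w = 0.59
R4 (z=-10.1): low=0.59, nominal=0.29, rated=0.06; AND[min(a, b)] → w = 0.06
Weighted average = (0.71·-21.0 + 0.06·-21.0 + 0.59·-23.0 + 0.06·-10.1) / (0.71 + 0.06 + 0.59 + 0.06)
  = -30.3460 / 1.4200 = -21.37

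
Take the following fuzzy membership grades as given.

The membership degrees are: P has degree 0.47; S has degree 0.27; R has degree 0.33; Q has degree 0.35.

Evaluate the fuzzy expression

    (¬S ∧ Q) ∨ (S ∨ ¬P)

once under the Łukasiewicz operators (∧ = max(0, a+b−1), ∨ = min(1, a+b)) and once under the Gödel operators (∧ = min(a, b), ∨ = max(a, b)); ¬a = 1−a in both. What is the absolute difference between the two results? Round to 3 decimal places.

Under Łukasiewicz:
  ¬S = 1 − 0.27 = 0.73
  ¬S ∧ Q = max(0, a+b−1) on (0.73, 0.35) = 0.08
  ¬P = 1 − 0.47 = 0.53
  S ∨ ¬P = min(1, a+b) on (0.27, 0.53) = 0.80
  (¬S ∧ Q) ∨ (S ∨ ¬P) = min(1, a+b) on (0.08, 0.80) = 0.88
  → value = 0.8800
Under Gödel:
  ¬S = 1 − 0.27 = 0.73
  ¬S ∧ Q = min(a, b) on (0.73, 0.35) = 0.35
  ¬P = 1 − 0.47 = 0.53
  S ∨ ¬P = max(a, b) on (0.27, 0.53) = 0.53
  (¬S ∧ Q) ∨ (S ∨ ¬P) = max(a, b) on (0.35, 0.53) = 0.53
  → value = 0.5300
|0.8800 − 0.5300| = 0.350

0.350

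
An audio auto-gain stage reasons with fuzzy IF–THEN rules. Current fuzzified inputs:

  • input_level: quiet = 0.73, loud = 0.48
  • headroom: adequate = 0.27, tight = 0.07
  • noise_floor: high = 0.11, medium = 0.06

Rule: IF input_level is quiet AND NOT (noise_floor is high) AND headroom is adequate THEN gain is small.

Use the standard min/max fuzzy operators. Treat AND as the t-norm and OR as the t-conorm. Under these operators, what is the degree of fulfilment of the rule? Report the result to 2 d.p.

0.27

firing strength: quiet=0.73, ¬high=1−0.11=0.89, adequate=0.27; AND[min(a, b)] → w = 0.27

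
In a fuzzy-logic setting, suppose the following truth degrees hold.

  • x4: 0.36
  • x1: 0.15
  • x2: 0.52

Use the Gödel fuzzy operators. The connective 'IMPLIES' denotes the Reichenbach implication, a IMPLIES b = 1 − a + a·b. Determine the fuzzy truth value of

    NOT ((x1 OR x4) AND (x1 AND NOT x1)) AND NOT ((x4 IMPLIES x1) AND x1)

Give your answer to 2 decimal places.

0.85

x1 OR x4 = max(a, b) on (0.15, 0.36) = 0.36
NOT x1 = 1 − 0.15 = 0.85
x1 AND NOT x1 = min(a, b) on (0.15, 0.85) = 0.15
(x1 OR x4) AND (x1 AND NOT x1) = min(a, b) on (0.36, 0.15) = 0.15
NOT ((x1 OR x4) AND (x1 AND NOT x1)) = 1 − 0.15 = 0.85
x4 IMPLIES x1  [Reichenbach: 1 − a + a·b] with a=0.36, b=0.15 → 0.69
(x4 IMPLIES x1) AND x1 = min(a, b) on (0.69, 0.15) = 0.15
NOT ((x4 IMPLIES x1) AND x1) = 1 − 0.15 = 0.85
NOT ((x1 OR x4) AND (x1 AND NOT x1)) AND NOT ((x4 IMPLIES x1) AND x1) = min(a, b) on (0.85, 0.85) = 0.85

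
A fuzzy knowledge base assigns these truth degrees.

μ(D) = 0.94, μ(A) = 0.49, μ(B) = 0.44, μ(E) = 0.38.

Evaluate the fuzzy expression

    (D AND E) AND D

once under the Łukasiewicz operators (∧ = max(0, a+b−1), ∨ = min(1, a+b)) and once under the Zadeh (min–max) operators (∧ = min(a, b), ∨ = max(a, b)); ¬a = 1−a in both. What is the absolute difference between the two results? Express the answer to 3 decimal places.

0.120

Under Łukasiewicz:
  D AND E = max(0, a+b−1) on (0.94, 0.38) = 0.32
  (D AND E) AND D = max(0, a+b−1) on (0.32, 0.94) = 0.26
  → value = 0.2600
Under Zadeh (min–max):
  D AND E = min(a, b) on (0.94, 0.38) = 0.38
  (D AND E) AND D = min(a, b) on (0.38, 0.94) = 0.38
  → value = 0.3800
|0.2600 − 0.3800| = 0.120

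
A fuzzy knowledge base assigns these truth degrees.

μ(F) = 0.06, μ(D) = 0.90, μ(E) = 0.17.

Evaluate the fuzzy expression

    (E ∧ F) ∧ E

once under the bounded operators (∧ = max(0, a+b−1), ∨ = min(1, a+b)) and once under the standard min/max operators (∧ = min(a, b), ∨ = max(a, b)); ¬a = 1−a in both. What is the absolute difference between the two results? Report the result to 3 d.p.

Under bounded:
  E ∧ F = max(0, a+b−1) on (0.17, 0.06) = 0.00
  (E ∧ F) ∧ E = max(0, a+b−1) on (0.00, 0.17) = 0.00
  → value = 0.0000
Under standard min/max:
  E ∧ F = min(a, b) on (0.17, 0.06) = 0.06
  (E ∧ F) ∧ E = min(a, b) on (0.06, 0.17) = 0.06
  → value = 0.0600
|0.0000 − 0.0600| = 0.060

0.060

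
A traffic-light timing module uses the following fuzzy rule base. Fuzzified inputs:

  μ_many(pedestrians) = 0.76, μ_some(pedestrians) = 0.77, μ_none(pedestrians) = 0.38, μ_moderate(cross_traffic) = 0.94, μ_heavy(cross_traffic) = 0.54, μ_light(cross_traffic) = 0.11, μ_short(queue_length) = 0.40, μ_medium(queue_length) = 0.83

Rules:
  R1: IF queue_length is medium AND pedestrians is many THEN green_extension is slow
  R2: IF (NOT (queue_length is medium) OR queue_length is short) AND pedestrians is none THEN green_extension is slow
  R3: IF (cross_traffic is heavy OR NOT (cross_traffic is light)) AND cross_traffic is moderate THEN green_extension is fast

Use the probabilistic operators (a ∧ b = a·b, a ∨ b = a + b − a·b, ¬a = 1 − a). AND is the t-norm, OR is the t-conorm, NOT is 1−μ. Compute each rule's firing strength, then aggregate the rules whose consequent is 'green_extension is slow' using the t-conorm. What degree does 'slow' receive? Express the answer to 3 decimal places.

0.701

R1: medium=0.83, many=0.76; AND[a·b] → w = 0.6308
R2: (¬medium=1−0.83=0.17 OR short=0.40) = 0.5020; AND[a·b] with none=0.38 → w = 0.1908
R3: (heavy=0.54 OR ¬light=1−0.11=0.89) = 0.9494; AND[a·b] with moderate=0.94 → w = 0.8924
Rules with consequent 'slow': {R1, R2} → strengths 0.6308, 0.1908
Aggregate via t-conorm [a + b − a·b]: 0.7012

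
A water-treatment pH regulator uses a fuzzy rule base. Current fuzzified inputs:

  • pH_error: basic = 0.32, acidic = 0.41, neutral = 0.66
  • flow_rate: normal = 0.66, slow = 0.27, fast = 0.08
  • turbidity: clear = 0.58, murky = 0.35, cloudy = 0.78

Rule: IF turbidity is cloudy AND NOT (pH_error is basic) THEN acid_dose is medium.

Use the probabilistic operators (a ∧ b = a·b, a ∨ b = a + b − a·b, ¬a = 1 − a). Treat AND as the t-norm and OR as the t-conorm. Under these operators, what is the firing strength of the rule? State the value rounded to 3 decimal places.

0.530

firing strength: cloudy=0.78, ¬basic=1−0.32=0.68; AND[a·b] → w = 0.5304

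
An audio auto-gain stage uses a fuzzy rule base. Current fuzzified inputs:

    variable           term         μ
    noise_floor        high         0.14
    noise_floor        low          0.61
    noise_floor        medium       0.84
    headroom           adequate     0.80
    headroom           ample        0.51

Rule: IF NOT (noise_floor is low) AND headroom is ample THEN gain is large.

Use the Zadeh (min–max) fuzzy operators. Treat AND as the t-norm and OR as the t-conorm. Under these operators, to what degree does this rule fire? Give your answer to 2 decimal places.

firing strength: ¬low=1−0.61=0.39, ample=0.51; AND[min(a, b)] → w = 0.39

0.39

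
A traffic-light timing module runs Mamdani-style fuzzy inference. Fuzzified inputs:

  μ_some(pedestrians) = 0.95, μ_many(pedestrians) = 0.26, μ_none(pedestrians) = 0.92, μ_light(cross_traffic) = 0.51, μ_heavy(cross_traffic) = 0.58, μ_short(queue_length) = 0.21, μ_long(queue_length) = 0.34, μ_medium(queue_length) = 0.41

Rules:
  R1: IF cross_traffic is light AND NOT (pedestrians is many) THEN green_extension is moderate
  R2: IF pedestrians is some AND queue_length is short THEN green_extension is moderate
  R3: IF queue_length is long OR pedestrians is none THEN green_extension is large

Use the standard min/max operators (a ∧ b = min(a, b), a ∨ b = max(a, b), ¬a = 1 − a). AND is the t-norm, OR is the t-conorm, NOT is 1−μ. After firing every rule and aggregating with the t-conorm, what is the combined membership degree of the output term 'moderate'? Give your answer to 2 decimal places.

R1: light=0.51, ¬many=1−0.26=0.74; AND[min(a, b)] → w = 0.51
R2: some=0.95, short=0.21; AND[min(a, b)] → w = 0.21
R3: long=0.34, none=0.92; OR[max(a, b)] → w = 0.92
Rules with consequent 'moderate': {R1, R2} → strengths 0.51, 0.21
Aggregate via t-conorm [max(a, b)]: 0.51

0.51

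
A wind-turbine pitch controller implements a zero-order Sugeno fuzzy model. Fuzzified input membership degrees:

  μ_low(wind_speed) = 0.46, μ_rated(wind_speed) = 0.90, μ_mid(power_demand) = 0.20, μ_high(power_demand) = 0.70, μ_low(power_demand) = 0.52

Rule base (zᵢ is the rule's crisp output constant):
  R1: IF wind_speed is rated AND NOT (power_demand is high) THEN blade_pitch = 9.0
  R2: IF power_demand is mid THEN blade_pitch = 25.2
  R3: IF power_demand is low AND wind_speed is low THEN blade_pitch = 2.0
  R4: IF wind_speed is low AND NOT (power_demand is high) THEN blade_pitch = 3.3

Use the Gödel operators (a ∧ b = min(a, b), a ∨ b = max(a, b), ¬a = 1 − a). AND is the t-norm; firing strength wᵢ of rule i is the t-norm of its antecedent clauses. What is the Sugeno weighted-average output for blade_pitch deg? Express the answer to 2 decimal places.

R1 (z=9.0): rated=0.90, ¬high=1−0.70=0.30; AND[min(a, b)] → w = 0.30
R2 (z=25.2): mid=0.20 → w = 0.20
R3 (z=2.0): low=0.52, low=0.46; AND[min(a, b)] → w = 0.46
R4 (z=3.3): low=0.46, ¬high=1−0.70=0.30; AND[min(a, b)] → w = 0.30
Weighted average = (0.30·9.0 + 0.20·25.2 + 0.46·2.0 + 0.30·3.3) / (0.30 + 0.20 + 0.46 + 0.30)
  = 9.6500 / 1.2600 = 7.66

7.66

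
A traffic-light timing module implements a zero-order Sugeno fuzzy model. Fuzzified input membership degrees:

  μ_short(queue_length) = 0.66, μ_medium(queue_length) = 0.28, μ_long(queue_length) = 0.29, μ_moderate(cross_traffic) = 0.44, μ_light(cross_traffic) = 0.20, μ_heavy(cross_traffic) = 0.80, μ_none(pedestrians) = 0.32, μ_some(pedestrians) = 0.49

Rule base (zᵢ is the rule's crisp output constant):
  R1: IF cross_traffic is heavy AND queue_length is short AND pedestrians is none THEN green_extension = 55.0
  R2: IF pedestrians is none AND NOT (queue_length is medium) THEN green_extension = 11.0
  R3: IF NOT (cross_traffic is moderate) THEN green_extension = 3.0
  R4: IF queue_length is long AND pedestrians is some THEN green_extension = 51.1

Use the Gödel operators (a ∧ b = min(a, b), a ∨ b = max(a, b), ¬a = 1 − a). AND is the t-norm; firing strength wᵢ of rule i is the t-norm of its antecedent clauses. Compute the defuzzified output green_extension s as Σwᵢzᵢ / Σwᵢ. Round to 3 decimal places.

R1 (z=55.0): heavy=0.80, short=0.66, none=0.32; AND[min(a, b)] → w = 0.32
R2 (z=11.0): none=0.32, ¬medium=1−0.28=0.72; AND[min(a, b)] → w = 0.32
R3 (z=3.0): ¬moderate=1−0.44=0.56 → w = 0.56
R4 (z=51.1): long=0.29, some=0.49; AND[min(a, b)] → w = 0.29
Weighted average = (0.32·55.0 + 0.32·11.0 + 0.56·3.0 + 0.29·51.1) / (0.32 + 0.32 + 0.56 + 0.29)
  = 37.6190 / 1.4900 = 25.248

25.248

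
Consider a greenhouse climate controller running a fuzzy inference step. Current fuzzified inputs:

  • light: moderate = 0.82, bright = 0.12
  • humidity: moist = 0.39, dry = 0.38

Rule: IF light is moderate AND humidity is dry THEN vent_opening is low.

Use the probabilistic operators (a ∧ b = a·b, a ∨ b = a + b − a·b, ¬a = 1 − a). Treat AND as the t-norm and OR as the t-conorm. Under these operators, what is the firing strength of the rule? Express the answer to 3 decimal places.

firing strength: moderate=0.82, dry=0.38; AND[a·b] → w = 0.3116

0.312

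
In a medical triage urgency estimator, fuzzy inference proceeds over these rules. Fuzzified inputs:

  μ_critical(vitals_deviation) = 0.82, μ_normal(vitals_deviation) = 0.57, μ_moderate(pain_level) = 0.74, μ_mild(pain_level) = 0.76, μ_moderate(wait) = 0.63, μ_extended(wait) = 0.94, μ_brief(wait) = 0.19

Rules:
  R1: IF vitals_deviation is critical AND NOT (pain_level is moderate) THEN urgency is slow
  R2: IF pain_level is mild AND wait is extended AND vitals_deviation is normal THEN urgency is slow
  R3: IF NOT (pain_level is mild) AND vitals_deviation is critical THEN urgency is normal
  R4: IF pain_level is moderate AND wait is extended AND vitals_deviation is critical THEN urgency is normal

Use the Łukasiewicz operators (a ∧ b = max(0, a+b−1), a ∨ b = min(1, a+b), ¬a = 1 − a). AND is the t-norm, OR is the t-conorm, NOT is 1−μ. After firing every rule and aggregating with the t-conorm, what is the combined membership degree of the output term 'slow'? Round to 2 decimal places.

0.35

R1: critical=0.82, ¬moderate=1−0.74=0.26; AND[max(0, a+b−1)] → w = 0.08
R2: mild=0.76, extended=0.94, normal=0.57; AND[max(0, a+b−1)] → w = 0.27
R3: ¬mild=1−0.76=0.24, critical=0.82; AND[max(0, a+b−1)] → w = 0.06
R4: moderate=0.74, extended=0.94, critical=0.82; AND[max(0, a+b−1)] → w = 0.50
Rules with consequent 'slow': {R1, R2} → strengths 0.08, 0.27
Aggregate via t-conorm [min(1, a+b)]: 0.35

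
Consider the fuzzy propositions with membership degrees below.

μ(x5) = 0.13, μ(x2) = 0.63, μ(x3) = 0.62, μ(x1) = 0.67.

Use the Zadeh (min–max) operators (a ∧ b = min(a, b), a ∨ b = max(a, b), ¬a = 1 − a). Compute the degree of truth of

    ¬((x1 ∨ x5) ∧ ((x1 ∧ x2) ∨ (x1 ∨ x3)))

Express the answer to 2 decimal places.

0.33

x1 ∨ x5 = max(a, b) on (0.67, 0.13) = 0.67
x1 ∧ x2 = min(a, b) on (0.67, 0.63) = 0.63
x1 ∨ x3 = max(a, b) on (0.67, 0.62) = 0.67
(x1 ∧ x2) ∨ (x1 ∨ x3) = max(a, b) on (0.63, 0.67) = 0.67
(x1 ∨ x5) ∧ ((x1 ∧ x2) ∨ (x1 ∨ x3)) = min(a, b) on (0.67, 0.67) = 0.67
¬((x1 ∨ x5) ∧ ((x1 ∧ x2) ∨ (x1 ∨ x3))) = 1 − 0.67 = 0.33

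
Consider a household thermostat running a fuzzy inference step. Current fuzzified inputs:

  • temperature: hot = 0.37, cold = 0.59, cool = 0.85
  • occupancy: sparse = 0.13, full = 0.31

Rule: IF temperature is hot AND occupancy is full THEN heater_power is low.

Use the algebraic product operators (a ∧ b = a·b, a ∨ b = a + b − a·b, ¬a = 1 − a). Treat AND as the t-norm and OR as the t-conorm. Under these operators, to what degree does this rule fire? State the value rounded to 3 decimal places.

firing strength: hot=0.37, full=0.31; AND[a·b] → w = 0.1147

0.115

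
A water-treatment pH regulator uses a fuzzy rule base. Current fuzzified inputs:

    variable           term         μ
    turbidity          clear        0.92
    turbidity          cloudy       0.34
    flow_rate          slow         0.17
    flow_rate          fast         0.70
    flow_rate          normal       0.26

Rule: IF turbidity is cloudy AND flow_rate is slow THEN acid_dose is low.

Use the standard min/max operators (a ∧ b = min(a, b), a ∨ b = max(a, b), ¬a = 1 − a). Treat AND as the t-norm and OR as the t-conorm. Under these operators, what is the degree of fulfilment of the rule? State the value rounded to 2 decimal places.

0.17

firing strength: cloudy=0.34, slow=0.17; AND[min(a, b)] → w = 0.17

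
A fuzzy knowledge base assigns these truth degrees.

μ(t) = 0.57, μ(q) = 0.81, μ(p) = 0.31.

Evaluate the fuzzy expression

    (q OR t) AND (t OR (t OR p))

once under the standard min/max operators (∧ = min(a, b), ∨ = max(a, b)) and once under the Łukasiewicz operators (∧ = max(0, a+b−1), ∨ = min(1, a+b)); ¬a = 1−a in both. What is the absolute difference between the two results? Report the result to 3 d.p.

Under standard min/max:
  q OR t = max(a, b) on (0.81, 0.57) = 0.81
  t OR p = max(a, b) on (0.57, 0.31) = 0.57
  t OR (t OR p) = max(a, b) on (0.57, 0.57) = 0.57
  (q OR t) AND (t OR (t OR p)) = min(a, b) on (0.81, 0.57) = 0.57
  → value = 0.5700
Under Łukasiewicz:
  q OR t = min(1, a+b) on (0.81, 0.57) = 1.00
  t OR p = min(1, a+b) on (0.57, 0.31) = 0.88
  t OR (t OR p) = min(1, a+b) on (0.57, 0.88) = 1.00
  (q OR t) AND (t OR (t OR p)) = max(0, a+b−1) on (1.00, 1.00) = 1.00
  → value = 1.0000
|0.5700 − 1.0000| = 0.430

0.430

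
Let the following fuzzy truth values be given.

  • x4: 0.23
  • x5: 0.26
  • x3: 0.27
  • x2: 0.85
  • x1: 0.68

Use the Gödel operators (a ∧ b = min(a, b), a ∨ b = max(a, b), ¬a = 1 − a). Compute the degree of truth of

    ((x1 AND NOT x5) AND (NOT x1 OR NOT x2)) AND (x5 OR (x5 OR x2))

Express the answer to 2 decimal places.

0.32

NOT x5 = 1 − 0.26 = 0.74
x1 AND NOT x5 = min(a, b) on (0.68, 0.74) = 0.68
NOT x1 = 1 − 0.68 = 0.32
NOT x2 = 1 − 0.85 = 0.15
NOT x1 OR NOT x2 = max(a, b) on (0.32, 0.15) = 0.32
(x1 AND NOT x5) AND (NOT x1 OR NOT x2) = min(a, b) on (0.68, 0.32) = 0.32
x5 OR x2 = max(a, b) on (0.26, 0.85) = 0.85
x5 OR (x5 OR x2) = max(a, b) on (0.26, 0.85) = 0.85
((x1 AND NOT x5) AND (NOT x1 OR NOT x2)) AND (x5 OR (x5 OR x2)) = min(a, b) on (0.32, 0.85) = 0.32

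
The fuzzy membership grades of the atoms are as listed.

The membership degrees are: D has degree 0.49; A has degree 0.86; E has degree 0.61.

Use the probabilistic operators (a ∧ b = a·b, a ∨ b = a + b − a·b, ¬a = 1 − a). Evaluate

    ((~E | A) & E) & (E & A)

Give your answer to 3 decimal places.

~E = 1 − 0.6100 = 0.3900
~E | A = a + b − a·b on (0.3900, 0.8600) = 0.9146
(~E | A) & E = a·b on (0.9146, 0.6100) = 0.5579
E & A = a·b on (0.6100, 0.8600) = 0.5246
((~E | A) & E) & (E & A) = a·b on (0.5579, 0.5246) = 0.2927

0.293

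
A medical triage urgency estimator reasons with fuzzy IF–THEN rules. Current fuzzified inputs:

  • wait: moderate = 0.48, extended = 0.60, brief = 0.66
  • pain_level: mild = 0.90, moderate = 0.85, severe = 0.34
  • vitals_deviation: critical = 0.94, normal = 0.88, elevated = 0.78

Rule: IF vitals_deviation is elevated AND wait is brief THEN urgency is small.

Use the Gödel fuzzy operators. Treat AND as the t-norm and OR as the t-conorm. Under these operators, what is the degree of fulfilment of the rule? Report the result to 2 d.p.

firing strength: elevated=0.78, brief=0.66; AND[min(a, b)] → w = 0.66

0.66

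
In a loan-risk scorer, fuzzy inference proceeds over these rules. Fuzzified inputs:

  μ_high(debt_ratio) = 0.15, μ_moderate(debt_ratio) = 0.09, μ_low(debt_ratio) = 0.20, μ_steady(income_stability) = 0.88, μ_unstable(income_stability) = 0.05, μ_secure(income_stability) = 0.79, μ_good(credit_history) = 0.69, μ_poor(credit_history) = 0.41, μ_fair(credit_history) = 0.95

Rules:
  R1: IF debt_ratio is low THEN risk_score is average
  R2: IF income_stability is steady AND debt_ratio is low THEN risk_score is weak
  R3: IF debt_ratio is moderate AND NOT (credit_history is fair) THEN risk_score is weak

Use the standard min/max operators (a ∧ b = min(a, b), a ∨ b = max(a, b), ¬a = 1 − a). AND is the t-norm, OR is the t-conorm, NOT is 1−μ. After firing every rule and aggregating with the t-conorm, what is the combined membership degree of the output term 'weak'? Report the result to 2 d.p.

0.20

R1: low=0.20 → w = 0.20
R2: steady=0.88, low=0.20; AND[min(a, b)] → w = 0.20
R3: moderate=0.09, ¬fair=1−0.95=0.05; AND[min(a, b)] → w = 0.05
Rules with consequent 'weak': {R2, R3} → strengths 0.20, 0.05
Aggregate via t-conorm [max(a, b)]: 0.20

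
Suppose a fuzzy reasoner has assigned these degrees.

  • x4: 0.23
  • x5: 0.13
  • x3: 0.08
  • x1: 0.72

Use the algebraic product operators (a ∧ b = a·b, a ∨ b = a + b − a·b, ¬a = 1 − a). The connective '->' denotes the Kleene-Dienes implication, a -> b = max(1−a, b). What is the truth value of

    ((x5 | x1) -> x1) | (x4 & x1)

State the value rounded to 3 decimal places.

0.766

x5 | x1 = a + b − a·b on (0.1300, 0.7200) = 0.7564
(x5 | x1) -> x1  [Kleene-Dienes: max(1−a, b)] with a=0.7564, b=0.7200 → 0.7200
x4 & x1 = a·b on (0.2300, 0.7200) = 0.1656
((x5 | x1) -> x1) | (x4 & x1) = a + b − a·b on (0.7200, 0.1656) = 0.7664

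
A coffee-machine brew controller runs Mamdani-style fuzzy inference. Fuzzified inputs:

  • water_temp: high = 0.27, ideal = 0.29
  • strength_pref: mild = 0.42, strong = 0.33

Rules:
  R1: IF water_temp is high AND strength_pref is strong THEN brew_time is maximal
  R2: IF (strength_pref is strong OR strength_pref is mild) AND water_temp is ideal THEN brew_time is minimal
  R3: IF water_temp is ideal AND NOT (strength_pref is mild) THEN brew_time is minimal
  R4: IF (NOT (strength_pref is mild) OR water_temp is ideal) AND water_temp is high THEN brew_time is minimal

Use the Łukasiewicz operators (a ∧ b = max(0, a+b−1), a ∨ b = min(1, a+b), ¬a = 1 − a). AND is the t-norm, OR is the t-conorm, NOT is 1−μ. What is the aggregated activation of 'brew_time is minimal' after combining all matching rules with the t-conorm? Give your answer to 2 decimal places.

0.18

R1: high=0.27, strong=0.33; AND[max(0, a+b−1)] → w = 0.00
R2: (strong=0.33 OR mild=0.42) = 0.75; AND[max(0, a+b−1)] with ideal=0.29 → w = 0.04
R3: ideal=0.29, ¬mild=1−0.42=0.58; AND[max(0, a+b−1)] → w = 0.00
R4: (¬mild=1−0.42=0.58 OR ideal=0.29) = 0.87; AND[max(0, a+b−1)] with high=0.27 → w = 0.14
Rules with consequent 'minimal': {R2, R3, R4} → strengths 0.04, 0.00, 0.14
Aggregate via t-conorm [min(1, a+b)]: 0.18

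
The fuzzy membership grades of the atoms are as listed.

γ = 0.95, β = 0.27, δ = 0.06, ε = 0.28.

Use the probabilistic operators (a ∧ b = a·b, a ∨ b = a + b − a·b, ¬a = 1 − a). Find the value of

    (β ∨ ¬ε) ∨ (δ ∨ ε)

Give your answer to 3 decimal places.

0.862

¬ε = 1 − 0.2800 = 0.7200
β ∨ ¬ε = a + b − a·b on (0.2700, 0.7200) = 0.7956
δ ∨ ε = a + b − a·b on (0.0600, 0.2800) = 0.3232
(β ∨ ¬ε) ∨ (δ ∨ ε) = a + b − a·b on (0.7956, 0.3232) = 0.8617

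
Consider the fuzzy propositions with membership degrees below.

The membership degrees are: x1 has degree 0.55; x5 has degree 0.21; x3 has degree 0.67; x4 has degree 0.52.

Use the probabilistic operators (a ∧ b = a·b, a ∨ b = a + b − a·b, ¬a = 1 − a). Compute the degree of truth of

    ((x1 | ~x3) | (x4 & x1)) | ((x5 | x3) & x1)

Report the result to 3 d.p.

~x3 = 1 − 0.6700 = 0.3300
x1 | ~x3 = a + b − a·b on (0.5500, 0.3300) = 0.6985
x4 & x1 = a·b on (0.5200, 0.5500) = 0.2860
(x1 | ~x3) | (x4 & x1) = a + b − a·b on (0.6985, 0.2860) = 0.7847
x5 | x3 = a + b − a·b on (0.2100, 0.6700) = 0.7393
(x5 | x3) & x1 = a·b on (0.7393, 0.5500) = 0.4066
((x1 | ~x3) | (x4 & x1)) | ((x5 | x3) & x1) = a + b − a·b on (0.7847, 0.4066) = 0.8723

0.872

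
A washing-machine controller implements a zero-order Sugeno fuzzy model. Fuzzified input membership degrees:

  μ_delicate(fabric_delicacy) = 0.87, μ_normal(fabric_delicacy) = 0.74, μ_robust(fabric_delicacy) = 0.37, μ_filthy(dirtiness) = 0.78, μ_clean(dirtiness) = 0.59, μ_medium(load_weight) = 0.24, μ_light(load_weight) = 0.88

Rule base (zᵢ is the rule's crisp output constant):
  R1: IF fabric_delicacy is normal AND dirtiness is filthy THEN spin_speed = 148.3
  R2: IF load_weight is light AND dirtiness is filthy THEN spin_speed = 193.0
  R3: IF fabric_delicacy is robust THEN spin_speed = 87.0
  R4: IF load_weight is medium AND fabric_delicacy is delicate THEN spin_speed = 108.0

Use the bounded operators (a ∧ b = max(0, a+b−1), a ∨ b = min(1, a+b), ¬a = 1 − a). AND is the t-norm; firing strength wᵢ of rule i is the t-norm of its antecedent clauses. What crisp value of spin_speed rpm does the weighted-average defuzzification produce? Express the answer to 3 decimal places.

149.739

R1 (z=148.3): normal=0.74, filthy=0.78; AND[max(0, a+b−1)] → w = 0.52
R2 (z=193.0): light=0.88, filthy=0.78; AND[max(0, a+b−1)] → w = 0.66
R3 (z=87.0): robust=0.37 → w = 0.37
R4 (z=108.0): medium=0.24, delicate=0.87; AND[max(0, a+b−1)] → w = 0.11
Weighted average = (0.52·148.3 + 0.66·193.0 + 0.37·87.0 + 0.11·108.0) / (0.52 + 0.66 + 0.37 + 0.11)
  = 248.5660 / 1.6600 = 149.739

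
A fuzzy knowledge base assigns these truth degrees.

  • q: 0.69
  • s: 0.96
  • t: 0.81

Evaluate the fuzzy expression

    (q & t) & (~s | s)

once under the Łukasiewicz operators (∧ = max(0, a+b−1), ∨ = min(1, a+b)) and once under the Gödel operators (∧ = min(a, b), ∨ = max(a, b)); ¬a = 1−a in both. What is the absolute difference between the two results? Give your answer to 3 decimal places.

Under Łukasiewicz:
  q & t = max(0, a+b−1) on (0.69, 0.81) = 0.50
  ~s = 1 − 0.96 = 0.04
  ~s | s = min(1, a+b) on (0.04, 0.96) = 1.00
  (q & t) & (~s | s) = max(0, a+b−1) on (0.50, 1.00) = 0.50
  → value = 0.5000
Under Gödel:
  q & t = min(a, b) on (0.69, 0.81) = 0.69
  ~s = 1 − 0.96 = 0.04
  ~s | s = max(a, b) on (0.04, 0.96) = 0.96
  (q & t) & (~s | s) = min(a, b) on (0.69, 0.96) = 0.69
  → value = 0.6900
|0.5000 − 0.6900| = 0.190

0.190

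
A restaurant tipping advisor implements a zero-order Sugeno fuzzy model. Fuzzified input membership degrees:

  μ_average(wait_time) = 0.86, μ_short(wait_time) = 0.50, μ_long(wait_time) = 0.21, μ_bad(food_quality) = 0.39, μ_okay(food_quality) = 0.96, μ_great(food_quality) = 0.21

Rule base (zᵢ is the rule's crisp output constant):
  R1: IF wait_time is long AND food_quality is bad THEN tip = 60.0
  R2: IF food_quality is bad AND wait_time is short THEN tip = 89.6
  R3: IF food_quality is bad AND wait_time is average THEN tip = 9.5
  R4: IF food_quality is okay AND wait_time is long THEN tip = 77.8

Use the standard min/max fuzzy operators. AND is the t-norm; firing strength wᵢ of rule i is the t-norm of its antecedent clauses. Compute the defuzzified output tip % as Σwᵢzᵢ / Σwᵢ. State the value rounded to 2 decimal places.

R1 (z=60.0): long=0.21, bad=0.39; AND[min(a, b)] → w = 0.21
R2 (z=89.6): bad=0.39, short=0.50; AND[min(a, b)] → w = 0.39
R3 (z=9.5): bad=0.39, average=0.86; AND[min(a, b)] → w = 0.39
R4 (z=77.8): okay=0.96, long=0.21; AND[min(a, b)] → w = 0.21
Weighted average = (0.21·60.0 + 0.39·89.6 + 0.39·9.5 + 0.21·77.8) / (0.21 + 0.39 + 0.39 + 0.21)
  = 67.5870 / 1.2000 = 56.32

56.32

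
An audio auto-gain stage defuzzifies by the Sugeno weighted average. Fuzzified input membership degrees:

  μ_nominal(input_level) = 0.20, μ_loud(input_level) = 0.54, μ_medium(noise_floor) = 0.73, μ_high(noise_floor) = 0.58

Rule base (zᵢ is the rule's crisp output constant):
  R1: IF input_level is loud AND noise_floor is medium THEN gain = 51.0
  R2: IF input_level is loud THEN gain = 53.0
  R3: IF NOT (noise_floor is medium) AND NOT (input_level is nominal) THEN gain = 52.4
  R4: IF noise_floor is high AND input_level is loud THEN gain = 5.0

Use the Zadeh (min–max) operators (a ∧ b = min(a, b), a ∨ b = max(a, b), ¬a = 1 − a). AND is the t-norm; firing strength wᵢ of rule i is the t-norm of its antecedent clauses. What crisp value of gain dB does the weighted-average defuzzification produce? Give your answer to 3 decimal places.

38.629

R1 (z=51.0): loud=0.54, medium=0.73; AND[min(a, b)] → w = 0.54
R2 (z=53.0): loud=0.54 → w = 0.54
R3 (z=52.4): ¬medium=1−0.73=0.27, ¬nominal=1−0.20=0.80; AND[min(a, b)] → w = 0.27
R4 (z=5.0): high=0.58, loud=0.54; AND[min(a, b)] → w = 0.54
Weighted average = (0.54·51.0 + 0.54·53.0 + 0.27·52.4 + 0.54·5.0) / (0.54 + 0.54 + 0.27 + 0.54)
  = 73.0080 / 1.8900 = 38.629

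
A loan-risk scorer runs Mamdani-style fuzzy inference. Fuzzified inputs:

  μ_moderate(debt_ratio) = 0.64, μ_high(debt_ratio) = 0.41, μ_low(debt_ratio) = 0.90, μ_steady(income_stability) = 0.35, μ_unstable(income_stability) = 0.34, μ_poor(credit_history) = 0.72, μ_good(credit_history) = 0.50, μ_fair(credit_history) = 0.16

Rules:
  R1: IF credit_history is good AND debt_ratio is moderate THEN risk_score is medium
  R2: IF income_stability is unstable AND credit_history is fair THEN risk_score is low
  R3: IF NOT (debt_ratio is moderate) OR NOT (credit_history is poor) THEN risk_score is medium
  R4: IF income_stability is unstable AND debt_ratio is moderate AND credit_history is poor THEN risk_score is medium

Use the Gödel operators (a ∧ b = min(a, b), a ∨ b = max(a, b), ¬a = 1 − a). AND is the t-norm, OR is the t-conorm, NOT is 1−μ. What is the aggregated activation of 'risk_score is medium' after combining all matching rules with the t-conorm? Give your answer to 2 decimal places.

R1: good=0.50, moderate=0.64; AND[min(a, b)] → w = 0.50
R2: unstable=0.34, fair=0.16; AND[min(a, b)] → w = 0.16
R3: ¬moderate=1−0.64=0.36, ¬poor=1−0.72=0.28; OR[max(a, b)] → w = 0.36
R4: unstable=0.34, moderate=0.64, poor=0.72; AND[min(a, b)] → w = 0.34
Rules with consequent 'medium': {R1, R3, R4} → strengths 0.50, 0.36, 0.34
Aggregate via t-conorm [max(a, b)]: 0.50

0.50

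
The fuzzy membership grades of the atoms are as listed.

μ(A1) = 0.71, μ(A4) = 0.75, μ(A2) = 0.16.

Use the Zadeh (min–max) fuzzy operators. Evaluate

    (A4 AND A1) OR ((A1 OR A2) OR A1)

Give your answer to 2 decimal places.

0.71

A4 AND A1 = min(a, b) on (0.75, 0.71) = 0.71
A1 OR A2 = max(a, b) on (0.71, 0.16) = 0.71
(A1 OR A2) OR A1 = max(a, b) on (0.71, 0.71) = 0.71
(A4 AND A1) OR ((A1 OR A2) OR A1) = max(a, b) on (0.71, 0.71) = 0.71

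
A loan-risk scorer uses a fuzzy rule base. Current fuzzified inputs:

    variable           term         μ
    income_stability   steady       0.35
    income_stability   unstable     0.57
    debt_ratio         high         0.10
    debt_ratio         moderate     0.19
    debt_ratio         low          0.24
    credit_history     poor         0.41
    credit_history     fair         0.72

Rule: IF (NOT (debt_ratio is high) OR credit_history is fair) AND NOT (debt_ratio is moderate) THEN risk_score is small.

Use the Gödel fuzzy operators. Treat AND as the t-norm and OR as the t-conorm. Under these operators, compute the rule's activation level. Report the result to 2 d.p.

firing strength: (¬high=1−0.10=0.90 OR fair=0.72) = 0.90; AND[min(a, b)] with ¬moderate=1−0.19=0.81 → w = 0.81

0.81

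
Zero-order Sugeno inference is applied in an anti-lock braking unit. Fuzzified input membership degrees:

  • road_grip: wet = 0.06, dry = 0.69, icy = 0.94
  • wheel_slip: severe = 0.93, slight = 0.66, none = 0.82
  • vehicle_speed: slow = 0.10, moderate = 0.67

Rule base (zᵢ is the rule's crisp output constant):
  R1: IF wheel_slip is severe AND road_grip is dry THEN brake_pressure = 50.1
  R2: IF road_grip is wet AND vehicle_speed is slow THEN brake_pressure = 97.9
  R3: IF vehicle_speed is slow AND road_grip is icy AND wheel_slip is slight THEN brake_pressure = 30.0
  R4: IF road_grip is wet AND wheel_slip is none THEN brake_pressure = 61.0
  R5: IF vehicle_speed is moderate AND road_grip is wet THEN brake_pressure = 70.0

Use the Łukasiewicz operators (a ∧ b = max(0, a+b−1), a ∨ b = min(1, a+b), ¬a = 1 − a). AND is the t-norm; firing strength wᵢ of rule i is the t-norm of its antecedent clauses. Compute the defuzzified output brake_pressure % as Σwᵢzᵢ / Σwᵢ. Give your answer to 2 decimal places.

R1 (z=50.1): severe=0.93, dry=0.69; AND[max(0, a+b−1)] → w = 0.62
R2 (z=97.9): wet=0.06, slow=0.10; AND[max(0, a+b−1)] → w = 0.00
R3 (z=30.0): slow=0.10, icy=0.94, slight=0.66; AND[max(0, a+b−1)] → w = 0.00
R4 (z=61.0): wet=0.06, none=0.82; AND[max(0, a+b−1)] → w = 0.00
R5 (z=70.0): moderate=0.67, wet=0.06; AND[max(0, a+b−1)] → w = 0.00
Weighted average = (0.62·50.1 + 0.00·97.9 + 0.00·30.0 + 0.00·61.0 + 0.00·70.0) / (0.62 + 0.00 + 0.00 + 0.00 + 0.00)
  = 31.0620 / 0.6200 = 50.10

50.10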